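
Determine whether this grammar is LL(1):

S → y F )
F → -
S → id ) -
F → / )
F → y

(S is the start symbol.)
For S:
  PREDICT(S → y F ')') = { 'y' }
  PREDICT(S → id ')' '-') = { 'id' }
For F:
  PREDICT(F → '-') = { '-' }
  PREDICT(F → '/' ')') = { '/' }
  PREDICT(F → y) = { 'y' }

All predict sets are disjoint. The grammar IS LL(1).

Answer: Yes, the grammar is LL(1).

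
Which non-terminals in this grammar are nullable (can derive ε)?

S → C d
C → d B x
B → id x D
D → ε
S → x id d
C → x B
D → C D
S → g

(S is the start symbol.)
A non-terminal is nullable if it can derive ε (the empty string): either it has an ε-production, or it has a production whose right-hand side consists entirely of nullable non-terminals.

ε-productions: D → ε
So D is immediately nullable.
No further non-terminal can be added: every production for the remaining non-terminals contains a terminal or a non-nullable non-terminal.
Nullable = { 'D' }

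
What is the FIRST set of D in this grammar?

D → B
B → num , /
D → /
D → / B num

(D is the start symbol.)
FIRST sets of the other non-terminals involved (by the same procedure, iterated to a fixed point):
  FIRST(B) = { 'num' }

From D → B:
  - B is a non-terminal: add FIRST(B) \ {ε} = { 'num' }
    B is not nullable, so stop
From D → /:
  - '/' is a terminal: add '/' and stop
From D → / B num:
  - '/' is a terminal: add '/' and stop

Collecting: FIRST(D) = { '/', 'num' }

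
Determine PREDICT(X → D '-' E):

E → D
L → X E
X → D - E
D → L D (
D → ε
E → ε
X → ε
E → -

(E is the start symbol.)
{ '(', '-' }

PREDICT(X → D '-' E) = (FIRST(RHS) \ {ε}) ∪ (FOLLOW(X) if ε ∈ FIRST(RHS), i.e. RHS ⇒* ε)
FIRST(D) = { '(', '-', ε }
FIRST(D '-' E) = { '(', '-' }
ε ∉ FIRST(D '-' E), so FOLLOW(X) is not added.
PREDICT(X → D '-' E) = { '(', '-' }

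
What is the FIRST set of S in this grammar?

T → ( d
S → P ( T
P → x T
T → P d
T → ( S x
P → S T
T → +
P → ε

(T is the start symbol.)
To compute FIRST(S), examine every production with S on the left-hand side, reading each right-hand side left to right until a non-nullable symbol is reached.

FIRST sets of the other non-terminals involved (by the same procedure, iterated to a fixed point):
  FIRST(P) = { '(', 'x', ε }

From S → P ( T:
  - P is a non-terminal: add FIRST(P) \ {ε} = { '(', 'x' }
    P is nullable, so continue to the next symbol
  - '(' is a terminal: add '(' and stop

Collecting: FIRST(S) = { '(', 'x' }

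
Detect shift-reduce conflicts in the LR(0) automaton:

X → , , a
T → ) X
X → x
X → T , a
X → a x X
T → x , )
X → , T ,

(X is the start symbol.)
Augment with X' → X and build the canonical LR(0) collection (I0 = CLOSURE({[X' → . X]}), then GOTO on every symbol after a dot until no new states appear). It has 19 states:
  I0: { [T → . ) X], [T → . x , )], [X → . , , a], [X → . , T ,], [X → . T , a], [X → . a x X], [X → . x], [X' → . X] }  — shift
  I1: { [T → ) . X], [T → . ) X], [T → . x , )], [X → . , , a], [X → . , T ,], [X → . T , a], [X → . a x X], [X → . x] }  — shift
  I2: { [T → . ) X], [T → . x , )], [X → , . , a], [X → , . T ,] }  — shift
  I3: { [X → T . , a] }  — shift
  I4: { [X' → X .] }  — accept
  I5: { [X → a . x X] }  — shift
  I6: { [T → x . , )], [X → x .] }  — shift, reduce
  I7: { [T → x , . )] }  — shift
  I8: { [T → x , ) .] }  — reduce
  I9: { [T → . ) X], [T → . x , )], [X → . , , a], [X → . , T ,], [X → . T , a], [X → . a x X], [X → . x], [X → a x . X] }  — shift
  I10: { [X → a x X .] }  — reduce
  I11: { [X → T , . a] }  — shift
  I12: { [X → T , a .] }  — reduce
  I13: { [X → , , . a] }  — shift
  I14: { [X → , T . ,] }  — shift
  I15: { [T → x . , )] }  — shift
  I16: { [X → , T , .] }  — reduce
  I17: { [X → , , a .] }  — reduce
  I18: { [T → ) X .] }  — reduce

I6 contains reduce item [X → x .] and shift item [T → x . , )] — shift-reduce conflict.

Answer: Yes — I6: [X → x .] vs [T → x . , )]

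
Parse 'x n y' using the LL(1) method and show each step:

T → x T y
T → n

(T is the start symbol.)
LL(1) parsing maintains a stack (initially the start symbol over $) and the input. At each step: if the stack top is a terminal, match it against the current input token; if it is a non-terminal N, replace it with the RHS of M[N, lookahead] (the unique production whose predict set contains the lookahead).

Stack is shown with the top on the left.

Stack    Input    Action
------------------------
T $      x n y $  output T → x T y
x T y $  x n y $  match 'x'
T y $    n y $    output T → n
n y $    n y $    match 'n'
y $      y $      match 'y'
$        $        accept

The string is accepted.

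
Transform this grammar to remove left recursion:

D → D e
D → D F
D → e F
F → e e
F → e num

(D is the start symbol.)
D → e F D'
D' → e D'
D' → F D'
D' → ε
F → e e
F → e num

D is directly left-recursive. The standard transformation for
  A → A α₁ | ... | A α_m | β₁ | ... | β_n
is
  A  → β₁ A' | ... | β_n A'
  A' → α₁ A' | ... | α_m A' | ε

D → e F becomes D → e F D'
D → D e becomes D' → e D'
D → D F becomes D' → F D'
Add D' → ε

Productions for other non-terminals are unchanged:
  F → e e
  F → e num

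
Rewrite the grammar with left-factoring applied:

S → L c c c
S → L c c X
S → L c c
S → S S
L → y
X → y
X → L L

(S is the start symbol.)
Left-factoring transforms A → αβ₁ | αβ₂ into A → αA' and A' → β₁ | β₂
(α is the longest common prefix among the alternatives). Repeat until
no nonterminal has two alternatives with a common prefix.

Round 1: S has alternatives sharing prefix 'L c c'. Introduce S': S → L c c S'
  Add: S' → c
  Add: S' → X
  Add: S' → ε

No remaining common prefixes — done.

Resulting grammar:
S → L c c S'
S' → c
S' → X
S' → ε
S → S S
L → y
X → y
X → L L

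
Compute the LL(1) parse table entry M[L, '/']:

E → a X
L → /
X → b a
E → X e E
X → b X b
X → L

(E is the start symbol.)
To find M[L, '/'], we find productions for L where '/' is in the predict set (PREDICT(N → α) = (FIRST(α) \ {ε}) ∪ (FOLLOW(N) if α ⇒* ε)).

L → /: PREDICT = { '/' }
  '/' is in predict set, so this production goes in M[L, '/']

M[L, '/'] = L → /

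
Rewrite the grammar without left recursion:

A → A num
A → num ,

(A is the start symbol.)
A → num , A'
A' → num A'
A' → ε

A is directly left-recursive. The standard transformation for
  A → A α₁ | ... | A α_m | β₁ | ... | β_n
is
  A  → β₁ A' | ... | β_n A'
  A' → α₁ A' | ... | α_m A' | ε

A → num , becomes A → num , A'
A → A num becomes A' → num A'
Add A' → ε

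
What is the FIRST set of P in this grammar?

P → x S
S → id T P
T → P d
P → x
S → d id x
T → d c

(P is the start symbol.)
From P → x S:
  - x is a terminal: add 'x' and stop
From P → x:
  - x is a terminal: add 'x' and stop

Collecting: FIRST(P) = { 'x' }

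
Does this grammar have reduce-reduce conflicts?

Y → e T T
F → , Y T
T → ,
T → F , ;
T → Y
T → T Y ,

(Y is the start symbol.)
No reduce-reduce conflicts

A reduce-reduce conflict occurs when an LR(0) state has two complete items [A → α .] and [B → β .] — both call for a reduction, and with no lookahead the parser cannot choose between them.

Augment with Y' → Y and build the canonical LR(0) collection (I0 = CLOSURE({[Y' → . Y]}), then GOTO on every symbol after a dot until no new states appear). It has 15 states:
  I0: { [Y → . e T T], [Y' → . Y] }  — shift
  I1: { [Y' → Y .] }  — accept
  I2: { [F → . , Y T], [T → . ,], [T → . F , ;], [T → . T Y ,], [T → . Y], [Y → . e T T], [Y → e . T T] }  — shift
  I3: { [F → , . Y T], [T → , .], [Y → . e T T] }  — shift, reduce
  I4: { [T → F . , ;] }  — shift
  I5: { [F → . , Y T], [T → . ,], [T → . F , ;], [T → . T Y ,], [T → . Y], [T → T . Y ,], [Y → . e T T], [Y → e T . T] }  — shift
  I6: { [T → Y .] }  — reduce
  I7: { [T → T . Y ,], [Y → . e T T], [Y → e T T .] }  — shift, reduce
  I8: { [T → T Y . ,], [T → Y .] }  — shift, reduce
  I9: { [T → T Y , .] }  — reduce
  I10: { [T → T Y . ,] }  — shift
  I11: { [T → F , . ;] }  — shift
  I12: { [T → F , ; .] }  — reduce
  I13: { [F → , Y . T], [F → . , Y T], [T → . ,], [T → . F , ;], [T → . T Y ,], [T → . Y], [Y → . e T T] }  — shift
  I14: { [F → , Y T .], [T → T . Y ,], [Y → . e T T] }  — shift, reduce

No state contains more than one complete item.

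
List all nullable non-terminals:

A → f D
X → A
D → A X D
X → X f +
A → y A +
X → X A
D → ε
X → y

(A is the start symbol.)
{ 'D' }

A non-terminal is nullable if it can derive ε (the empty string): either it has an ε-production, or it has a production whose right-hand side consists entirely of nullable non-terminals.

ε-productions: D → ε
So D is immediately nullable.
No further non-terminal can be added: every production for the remaining non-terminals contains a terminal or a non-nullable non-terminal.
Nullable = { 'D' }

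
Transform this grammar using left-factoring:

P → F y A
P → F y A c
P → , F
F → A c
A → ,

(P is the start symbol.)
P → F y A P'
P' → ε
P' → c
P → , F
F → A c
A → ,

Left-factoring transforms A → αβ₁ | αβ₂ into A → αA' and A' → β₁ | β₂
(α is the longest common prefix among the alternatives). Repeat until
no nonterminal has two alternatives with a common prefix.

Round 1: P has alternatives sharing prefix 'F y A'. Introduce P': P → F y A P'
  Add: P' → ε
  Add: P' → c

No remaining common prefixes — done.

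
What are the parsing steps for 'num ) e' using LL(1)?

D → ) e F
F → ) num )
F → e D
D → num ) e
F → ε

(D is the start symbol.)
LL(1) parsing maintains a stack (initially the start symbol over $) and the input. At each step: if the stack top is a terminal, match it against the current input token; if it is a non-terminal N, replace it with the RHS of M[N, lookahead] (the unique production whose predict set contains the lookahead).

Stack is shown with the top on the left.

Stack      Input      Action
----------------------------
D $        num ) e $  output D → num ) e
num ) e $  num ) e $  match 'num'
) e $      ) e $      match ')'
e $        e $        match 'e'
$          $          accept

The string is accepted.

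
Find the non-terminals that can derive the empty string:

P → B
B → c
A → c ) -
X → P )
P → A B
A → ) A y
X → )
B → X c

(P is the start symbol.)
A non-terminal is nullable if it can derive ε (the empty string): either it has an ε-production, or it has a production whose right-hand side consists entirely of nullable non-terminals.

There are no ε-productions, so no non-terminal can derive ε.
No non-terminals are nullable.

Answer: None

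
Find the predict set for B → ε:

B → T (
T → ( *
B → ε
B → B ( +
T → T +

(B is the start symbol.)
PREDICT(B → ε) = (FIRST(RHS) \ {ε}) ∪ (FOLLOW(B) if ε ∈ FIRST(RHS), i.e. RHS ⇒* ε)
The right-hand side is ε (FIRST(ε) = { ε }), so the predict set is FOLLOW(B) = { $, '(' }
PREDICT(B → ε) = { $, '(' }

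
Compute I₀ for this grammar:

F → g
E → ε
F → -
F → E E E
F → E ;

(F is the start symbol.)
First, augment the grammar with F' → F
I₀ = CLOSURE({ [F' → . F] }):
  [F' → . F] has the dot before F: add [F → . g], [F → . -], [F → . E E E], [F → . E ;]
  [F → . E E E] has the dot before E: add [E → .]
No further items can be added.

I₀ = { [E → .], [F → . -], [F → . E ;], [F → . E E E], [F → . g], [F' → . F] }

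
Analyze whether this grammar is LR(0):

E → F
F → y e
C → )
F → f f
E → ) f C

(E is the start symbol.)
Augment with E' → E and build the canonical LR(0) collection (I0 = CLOSURE({[E' → . E]}), then GOTO on every symbol after a dot until no new states appear). It has 11 states:
  I0: { [E → . ) f C], [E → . F], [E' → . E], [F → . f f], [F → . y e] }  — shift
  I1: { [E → ) . f C] }  — shift
  I2: { [E' → E .] }  — accept
  I3: { [E → F .] }  — reduce
  I4: { [F → f . f] }  — shift
  I5: { [F → y . e] }  — shift
  I6: { [F → y e .] }  — reduce
  I7: { [F → f f .] }  — reduce
  I8: { [C → . )], [E → ) f . C] }  — shift
  I9: { [C → ) .] }  — reduce
  I10: { [E → ) f C .] }  — reduce

Every state is either a pure shift/goto state or contains exactly one complete item and nothing to shift — no conflicts. The grammar is LR(0).

Answer: Yes, the grammar is LR(0)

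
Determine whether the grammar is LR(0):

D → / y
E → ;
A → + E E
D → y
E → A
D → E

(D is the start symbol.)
Yes, the grammar is LR(0)

A grammar is LR(0) if no state in the canonical LR(0) collection has:
  - both a shift item (dot before a terminal) and a complete item (shift-reduce conflict), or
  - two or more complete items (reduce-reduce conflict; the accept item [D' → D .] counts as a complete item here).

Augment with D' → D and build the canonical LR(0) collection (I0 = CLOSURE({[D' → . D]}), then GOTO on every symbol after a dot until no new states appear). It has 11 states:
  I0: { [A → . + E E], [D → . / y], [D → . E], [D → . y], [D' → . D], [E → . ;], [E → . A] }  — shift
  I1: { [A → + . E E], [A → . + E E], [E → . ;], [E → . A] }  — shift
  I2: { [D → / . y] }  — shift
  I3: { [E → ; .] }  — reduce
  I4: { [E → A .] }  — reduce
  I5: { [D' → D .] }  — accept
  I6: { [D → E .] }  — reduce
  I7: { [D → y .] }  — reduce
  I8: { [D → / y .] }  — reduce
  I9: { [A → + E . E], [A → . + E E], [E → . ;], [E → . A] }  — shift
  I10: { [A → + E E .] }  — reduce

Every state is either a pure shift/goto state or contains exactly one complete item and nothing to shift — no conflicts. The grammar is LR(0).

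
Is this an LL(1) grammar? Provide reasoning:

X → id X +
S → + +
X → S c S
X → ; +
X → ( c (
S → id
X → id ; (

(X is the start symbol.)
Relevant sets:
  FIRST(S) = { '+', 'id' }

For X:
  PREDICT(X → id X '+') = { 'id' }
  PREDICT(X → S c S) = { '+', 'id' }
  PREDICT(X → ';' '+') = { ';' }
  PREDICT(X → '(' c '(') = { '(' }
  PREDICT(X → id ';' '(') = { 'id' }
For S:
  PREDICT(S → '+' '+') = { '+' }
  PREDICT(S → id) = { 'id' }

Conflict found: Predict set conflict for X: { 'id' }
The grammar is NOT LL(1).

Answer: No. Predict set conflict for X: { 'id' }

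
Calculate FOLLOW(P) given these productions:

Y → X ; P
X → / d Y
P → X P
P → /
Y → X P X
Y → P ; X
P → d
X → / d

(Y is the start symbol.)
{ $, '/', ';', 'd' }

In Y → X ; P: P is at the end, add FOLLOW(Y)
In P → X P: P is at the end; this adds FOLLOW(P) to itself — nothing new
In Y → X P X: P is followed by X, add FIRST(X) \ {ε} = { '/' }
In Y → P ; X: P is followed by ';' X, add FIRST(';' X) \ {ε} = { ';' }

The FOLLOW sets referred to above (computed the same way, to a fixed point):
  FOLLOW(Y) = { $, '/', ';', 'd' }

Taking the union: FOLLOW(P) = { $, '/', ';', 'd' }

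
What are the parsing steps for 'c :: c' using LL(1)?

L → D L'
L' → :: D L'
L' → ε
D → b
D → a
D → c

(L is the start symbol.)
LL(1) parsing maintains a stack (initially the start symbol over $) and the input. At each step: if the stack top is a terminal, match it against the current input token; if it is a non-terminal N, replace it with the RHS of M[N, lookahead] (the unique production whose predict set contains the lookahead).

Stack is shown with the top on the left.

Stack      Input     Action
---------------------------
L $        c :: c $  output L → D L'
D L' $     c :: c $  output D → c
c L' $     c :: c $  match 'c'
L' $       :: c $    output L' → :: D L'
:: D L' $  :: c $    match '::'
D L' $     c $       output D → c
c L' $     c $       match 'c'
L' $       $         output L' → ε
$          $         accept

The string is accepted.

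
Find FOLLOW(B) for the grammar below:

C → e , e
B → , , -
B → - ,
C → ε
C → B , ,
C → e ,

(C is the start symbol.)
In C → B , ,: B is followed by ',' ',', add FIRST(',' ',') \ {ε} = { ',' }

Taking the union: FOLLOW(B) = { ',' }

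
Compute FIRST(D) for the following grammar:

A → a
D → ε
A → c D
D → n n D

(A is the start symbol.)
{ 'n', ε }

To compute FIRST(D), examine every production with D on the left-hand side, reading each right-hand side left to right until a non-nullable symbol is reached.

From D → ε:
  - ε-production, so ε ∈ FIRST(D)
From D → n n D:
  - n is a terminal: add 'n' and stop

Collecting: FIRST(D) = { 'n', ε }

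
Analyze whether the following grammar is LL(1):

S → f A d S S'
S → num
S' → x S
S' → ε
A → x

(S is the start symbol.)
Relevant sets:
  FOLLOW(S') = { $, 'x' }

For S:
  PREDICT(S → f A d S S') = { 'f' }
  PREDICT(S → num) = { 'num' }
For S':
  PREDICT(S' → x S) = { 'x' }
  PREDICT(S' → ε) = { $, 'x' }
A has a single production, so nothing to check there.

Conflict found: Predict set conflict for S': { 'x' }
The grammar is NOT LL(1).

Answer: No. Predict set conflict for S': { 'x' }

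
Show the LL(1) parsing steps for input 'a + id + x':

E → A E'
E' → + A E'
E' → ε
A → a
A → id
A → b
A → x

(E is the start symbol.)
LL(1) parsing maintains a stack (initially the start symbol over $) and the input. At each step: if the stack top is a terminal, match it against the current input token; if it is a non-terminal N, replace it with the RHS of M[N, lookahead] (the unique production whose predict set contains the lookahead).

Stack is shown with the top on the left.

Stack     Input         Action
------------------------------
E $       a + id + x $  output E → A E'
A E' $    a + id + x $  output A → a
a E' $    a + id + x $  match 'a'
E' $      + id + x $    output E' → + A E'
+ A E' $  + id + x $    match '+'
A E' $    id + x $      output A → id
id E' $   id + x $      match 'id'
E' $      + x $         output E' → + A E'
+ A E' $  + x $         match '+'
A E' $    x $           output A → x
x E' $    x $           match 'x'
E' $      $             output E' → ε
$         $             accept

The string is accepted.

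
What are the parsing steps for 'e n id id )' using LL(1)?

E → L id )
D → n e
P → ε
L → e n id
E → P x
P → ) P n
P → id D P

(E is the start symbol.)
Stack is shown with the top on the left.

Stack          Input          Action
------------------------------------
E $            e n id id ) $  output E → L id )
L id ) $       e n id id ) $  output L → e n id
e n id id ) $  e n id id ) $  match 'e'
n id id ) $    n id id ) $    match 'n'
id id ) $      id id ) $      match 'id'
id ) $         id ) $         match 'id'
) $            ) $            match ')'
$              $              accept

The string is accepted.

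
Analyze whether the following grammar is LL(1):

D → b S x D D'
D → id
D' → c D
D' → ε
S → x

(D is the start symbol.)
Relevant sets:
  FOLLOW(D') = { $, 'c' }

For D:
  PREDICT(D → b S x D D') = { 'b' }
  PREDICT(D → id) = { 'id' }
For D':
  PREDICT(D' → c D) = { 'c' }
  PREDICT(D' → ε) = { $, 'c' }
S has a single production, so nothing to check there.

Conflict found: Predict set conflict for D': { 'c' }
The grammar is NOT LL(1).

Answer: No. Predict set conflict for D': { 'c' }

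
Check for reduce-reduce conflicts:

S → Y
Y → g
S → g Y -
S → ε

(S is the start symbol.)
A reduce-reduce conflict occurs when an LR(0) state has two complete items [A → α .] and [B → β .] — both call for a reduction, and with no lookahead the parser cannot choose between them.

Augment with S' → S and build the canonical LR(0) collection (I0 = CLOSURE({[S' → . S]}), then GOTO on every symbol after a dot until no new states appear). It has 7 states:
  I0: { [S → . Y], [S → . g Y -], [S → .], [S' → . S], [Y → . g] }  — shift, reduce
  I1: { [S' → S .] }  — accept
  I2: { [S → Y .] }  — reduce
  I3: { [S → g . Y -], [Y → . g], [Y → g .] }  — shift, reduce
  I4: { [S → g Y . -] }  — shift
  I5: { [Y → g .] }  — reduce
  I6: { [S → g Y - .] }  — reduce

No state contains more than one complete item.

Answer: No reduce-reduce conflicts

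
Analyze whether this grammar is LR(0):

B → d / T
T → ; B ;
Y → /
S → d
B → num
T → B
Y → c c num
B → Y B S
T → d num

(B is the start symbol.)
Yes, the grammar is LR(0)

A grammar is LR(0) if no state in the canonical LR(0) collection has:
  - both a shift item (dot before a terminal) and a complete item (shift-reduce conflict), or
  - two or more complete items (reduce-reduce conflict; the accept item [B' → B .] counts as a complete item here).

Augment with B' → B and build the canonical LR(0) collection (I0 = CLOSURE({[B' → . B]}), then GOTO on every symbol after a dot until no new states appear). It has 20 states:
  I0: { [B → . Y B S], [B → . d / T], [B → . num], [B' → . B], [Y → . /], [Y → . c c num] }  — shift
  I1: { [Y → / .] }  — reduce
  I2: { [B' → B .] }  — accept
  I3: { [B → . Y B S], [B → . d / T], [B → . num], [B → Y . B S], [Y → . /], [Y → . c c num] }  — shift
  I4: { [Y → c . c num] }  — shift
  I5: { [B → d . / T] }  — shift
  I6: { [B → num .] }  — reduce
  I7: { [B → . Y B S], [B → . d / T], [B → . num], [B → d / . T], [T → . ; B ;], [T → . B], [T → . d num], [Y → . /], [Y → . c c num] }  — shift
  I8: { [B → . Y B S], [B → . d / T], [B → . num], [T → ; . B ;], [Y → . /], [Y → . c c num] }  — shift
  I9: { [T → B .] }  — reduce
  I10: { [B → d / T .] }  — reduce
  I11: { [B → d . / T], [T → d . num] }  — shift
  I12: { [T → d num .] }  — reduce
  I13: { [T → ; B . ;] }  — shift
  I14: { [T → ; B ; .] }  — reduce
  I15: { [Y → c c . num] }  — shift
  I16: { [Y → c c num .] }  — reduce
  I17: { [B → Y B . S], [S → . d] }  — shift
  I18: { [B → Y B S .] }  — reduce
  I19: { [S → d .] }  — reduce

Every state is either a pure shift/goto state or contains exactly one complete item and nothing to shift — no conflicts. The grammar is LR(0).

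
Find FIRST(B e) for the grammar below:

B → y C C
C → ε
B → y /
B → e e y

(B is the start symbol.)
FIRST sets of the non-terminals involved (from the grammar, by fixed-point iteration):
  FIRST(B) = { 'e', 'y' }

To compute FIRST(B e), process the symbols left to right:
Symbol B is a non-terminal. Add FIRST(B) \ {ε} = { 'e', 'y' }
B is not nullable (ε ∉ FIRST(B)), so stop here.
FIRST(B e) = { 'e', 'y' }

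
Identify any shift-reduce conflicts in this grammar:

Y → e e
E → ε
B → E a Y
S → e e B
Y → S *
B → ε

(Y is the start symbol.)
A shift-reduce conflict occurs when an LR(0) state has both:
  - a complete (reduce) item [A → α .] (dot at the end), and
  - a shift item [B → β . c γ] (dot before a terminal).

Augment with Y' → Y and build the canonical LR(0) collection (I0 = CLOSURE({[Y' → . Y]}), then GOTO on every symbol after a dot until no new states appear). It has 10 states:
  I0: { [S → . e e B], [Y → . S *], [Y → . e e], [Y' → . Y] }  — shift
  I1: { [Y → S . *] }  — shift
  I2: { [Y' → Y .] }  — accept
  I3: { [S → e . e B], [Y → e . e] }  — shift
  I4: { [B → . E a Y], [B → .], [E → .], [S → e e . B], [Y → e e .] }  — 3 reduces
  I5: { [S → e e B .] }  — reduce
  I6: { [B → E . a Y] }  — shift
  I7: { [B → E a . Y], [S → . e e B], [Y → . S *], [Y → . e e] }  — shift
  I8: { [B → E a Y .] }  — reduce
  I9: { [Y → S * .] }  — reduce

No state contains both a complete item and a shift item.

Answer: No shift-reduce conflicts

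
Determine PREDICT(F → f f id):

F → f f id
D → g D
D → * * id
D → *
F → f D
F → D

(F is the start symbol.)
{ 'f' }

PREDICT(F → f f id) = (FIRST(RHS) \ {ε}) ∪ (FOLLOW(F) if ε ∈ FIRST(RHS), i.e. RHS ⇒* ε)
FIRST(f f id) = { 'f' }
ε ∉ FIRST(f f id), so FOLLOW(F) is not added.
PREDICT(F → f f id) = { 'f' }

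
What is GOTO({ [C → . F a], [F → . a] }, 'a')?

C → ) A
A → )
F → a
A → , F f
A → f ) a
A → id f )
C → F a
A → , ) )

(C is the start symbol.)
{ [F → a .] }

GOTO(I, 'a') = CLOSURE({ [A → αX.β] : [A → α.Xβ] ∈ I, X = 'a' })

Items with dot before 'a', with the dot advanced:
  [F → . a] → [F → a .]
Closure adds nothing (no advanced item has the dot before a non-terminal).

GOTO = { [F → a .] }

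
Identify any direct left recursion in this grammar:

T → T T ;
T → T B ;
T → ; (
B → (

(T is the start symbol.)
Yes, T is left-recursive

Direct left recursion occurs when N → N α for some non-terminal N (the right-hand side begins with the left-hand side itself).

T → T T ;: LEFT RECURSIVE (starts with T)
T → T B ;: LEFT RECURSIVE (starts with T)
T → ; (: starts with ';'
B → (: starts with '('

The grammar has direct left recursion on: T.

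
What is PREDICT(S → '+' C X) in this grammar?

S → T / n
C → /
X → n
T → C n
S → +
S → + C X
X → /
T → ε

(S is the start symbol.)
{ '+' }

PREDICT(S → '+' C X) = (FIRST(RHS) \ {ε}) ∪ (FOLLOW(S) if ε ∈ FIRST(RHS), i.e. RHS ⇒* ε)
FIRST('+' C X) = { '+' }
ε ∉ FIRST('+' C X), so FOLLOW(S) is not added.
PREDICT(S → '+' C X) = { '+' }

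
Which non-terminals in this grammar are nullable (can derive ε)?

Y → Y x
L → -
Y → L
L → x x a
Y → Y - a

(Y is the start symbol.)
A non-terminal is nullable if it can derive ε (the empty string): either it has an ε-production, or it has a production whose right-hand side consists entirely of nullable non-terminals.

There are no ε-productions, so no non-terminal can derive ε.
No non-terminals are nullable.

Answer: None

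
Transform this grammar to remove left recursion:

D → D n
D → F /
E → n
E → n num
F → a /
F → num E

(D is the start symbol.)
D is directly left-recursive. The standard transformation for
  A → A α₁ | ... | A α_m | β₁ | ... | β_n
is
  A  → β₁ A' | ... | β_n A'
  A' → α₁ A' | ... | α_m A' | ε

D → F / becomes D → F / D'
D → D n becomes D' → n D'
Add D' → ε

Productions for other non-terminals are unchanged:
  E → n
  E → n num
  F → a /
  F → num E

Resulting grammar:
D → F / D'
D' → n D'
D' → ε
E → n
E → n num
F → a /
F → num E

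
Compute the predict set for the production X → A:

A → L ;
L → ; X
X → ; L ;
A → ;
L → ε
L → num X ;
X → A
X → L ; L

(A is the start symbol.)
{ ';', 'num' }

PREDICT(X → A) = (FIRST(RHS) \ {ε}) ∪ (FOLLOW(X) if ε ∈ FIRST(RHS), i.e. RHS ⇒* ε)
FIRST(A) = { ';', 'num' }
FIRST(A) = { ';', 'num' }
ε ∉ FIRST(A), so FOLLOW(X) is not added.
PREDICT(X → A) = { ';', 'num' }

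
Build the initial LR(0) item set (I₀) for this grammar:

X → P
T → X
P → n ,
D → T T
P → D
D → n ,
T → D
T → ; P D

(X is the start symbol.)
{ [D → . T T], [D → . n ,], [P → . D], [P → . n ,], [T → . ; P D], [T → . D], [T → . X], [X → . P], [X' → . X] }

First, augment the grammar with X' → X
I₀ = CLOSURE({ [X' → . X] }):
  [X' → . X] has the dot before X: add [X → . P]
  [X → . P] has the dot before P: add [P → . n ,], [P → . D]
  [P → . D] has the dot before D: add [D → . T T], [D → . n ,]
  [D → . T T] has the dot before T: add [T → . X], [T → . D], [T → . ; P D]
No further items can be added.

I₀ = { [D → . T T], [D → . n ,], [P → . D], [P → . n ,], [T → . ; P D], [T → . D], [T → . X], [X → . P], [X' → . X] }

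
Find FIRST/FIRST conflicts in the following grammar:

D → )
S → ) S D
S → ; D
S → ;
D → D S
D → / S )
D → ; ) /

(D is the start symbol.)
Yes. D → ')' / D → D S on { ')' }; D → D S / D → '/' S ')' on { '/' }; D → D S / D → ';' ')' '/' on { ';' }; S → ';' D / S → ';' on { ';' }

A FIRST/FIRST conflict occurs when two productions N → α and N → β for the same non-terminal have FIRST(α) ∩ FIRST(β) ≠ ∅ (with ε ∈ FIRST of a nullable right-hand side, so two nullable alternatives also conflict).

FIRST sets of the non-terminals at (or reachable through a nullable prefix from) the front of some alternative:
  FIRST(D) = { ')', '/', ';' }

Productions for D:
  D → ): FIRST = { ')' }
  D → D S: FIRST = { ')', '/', ';' }
  D → / S ): FIRST = { '/' }
  D → ; ) /: FIRST = { ';' }
Productions for S:
  S → ) S D: FIRST = { ')' }
  S → ; D: FIRST = { ';' }
  S → ;: FIRST = { ';' }

Conflict for D: D → ) and D → D S
  Overlap: { ')' }
Conflict for D: D → D S and D → / S )
  Overlap: { '/' }
Conflict for D: D → D S and D → ; ) /
  Overlap: { ';' }
Conflict for S: S → ; D and S → ;
  Overlap: { ';' }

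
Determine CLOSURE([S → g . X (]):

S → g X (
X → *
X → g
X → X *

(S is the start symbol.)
{ [S → g . X (], [X → . *], [X → . X *], [X → . g] }

Start with: [S → g . X (]
  [S → g . X (] has the dot before X: add [X → . *], [X → . g], [X → . X *]
No further items can be added.

CLOSURE = { [S → g . X (], [X → . *], [X → . X *], [X → . g] }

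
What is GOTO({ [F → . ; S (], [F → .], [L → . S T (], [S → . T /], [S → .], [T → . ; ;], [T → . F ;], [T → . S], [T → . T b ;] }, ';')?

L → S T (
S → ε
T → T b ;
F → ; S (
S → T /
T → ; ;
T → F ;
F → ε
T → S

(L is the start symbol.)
GOTO(I, ';') = CLOSURE({ [A → αX.β] : [A → α.Xβ] ∈ I, X = ';' })

Items with dot before ';', with the dot advanced:
  [F → . ; S (] → [F → ; . S (]
  [T → . ; ;] → [T → ; . ;]
Closure of the advanced items:
  [F → ; . S (] has the dot before S: add [S → .], [S → . T /]
  [S → . T /] has the dot before T: add [T → . T b ;], [T → . ; ;], [T → . F ;], [T → . S]
  [T → . F ;] has the dot before F: add [F → . ; S (], [F → .]

GOTO = { [F → . ; S (], [F → .], [F → ; . S (], [S → . T /], [S → .], [T → . ; ;], [T → . F ;], [T → . S], [T → . T b ;], [T → ; . ;] }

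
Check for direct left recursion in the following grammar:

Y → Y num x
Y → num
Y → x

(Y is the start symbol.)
Direct left recursion occurs when N → N α for some non-terminal N (the right-hand side begins with the left-hand side itself).

Y → Y num x: LEFT RECURSIVE (starts with Y)
Y → num: starts with num
Y → x: starts with x

The grammar has direct left recursion on: Y.

Answer: Yes, Y is left-recursive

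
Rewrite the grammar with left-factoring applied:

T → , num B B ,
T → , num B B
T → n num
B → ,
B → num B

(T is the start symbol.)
Left-factoring transforms A → αβ₁ | αβ₂ into A → αA' and A' → β₁ | β₂
(α is the longest common prefix among the alternatives). Repeat until
no nonterminal has two alternatives with a common prefix.

Round 1: T has alternatives sharing prefix ', num B B'. Introduce T': T → , num B B T'
  Add: T' → ,
  Add: T' → ε

No remaining common prefixes — done.

Resulting grammar:
T → , num B B T'
T' → ,
T' → ε
T → n num
B → ,
B → num B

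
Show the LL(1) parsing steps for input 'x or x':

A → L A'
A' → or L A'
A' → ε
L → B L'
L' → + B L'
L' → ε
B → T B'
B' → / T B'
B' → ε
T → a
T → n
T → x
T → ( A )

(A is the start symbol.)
LL(1) parsing maintains a stack (initially the start symbol over $) and the input. At each step: if the stack top is a terminal, match it against the current input token; if it is a non-terminal N, replace it with the RHS of M[N, lookahead] (the unique production whose predict set contains the lookahead).

Stack is shown with the top on the left.

Stack         Input     Action
------------------------------
A $           x or x $  output A → L A'
L A' $        x or x $  output L → B L'
B L' A' $     x or x $  output B → T B'
T B' L' A' $  x or x $  output T → x
x B' L' A' $  x or x $  match 'x'
B' L' A' $    or x $    output B' → ε
L' A' $       or x $    output L' → ε
A' $          or x $    output A' → or L A'
or L A' $     or x $    match 'or'
L A' $        x $       output L → B L'
B L' A' $     x $       output B → T B'
T B' L' A' $  x $       output T → x
x B' L' A' $  x $       match 'x'
B' L' A' $    $         output B' → ε
L' A' $       $         output L' → ε
A' $          $         output A' → ε
$             $         accept

The string is accepted.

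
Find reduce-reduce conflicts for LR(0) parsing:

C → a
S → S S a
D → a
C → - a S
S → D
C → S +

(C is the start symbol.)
A reduce-reduce conflict occurs when an LR(0) state has two complete items [A → α .] and [B → β .] — both call for a reduction, and with no lookahead the parser cannot choose between them.

Augment with C' → C and build the canonical LR(0) collection (I0 = CLOSURE({[C' → . C]}), then GOTO on every symbol after a dot until no new states appear). It has 12 states:
  I0: { [C → . - a S], [C → . S +], [C → . a], [C' → . C], [D → . a], [S → . D], [S → . S S a] }  — shift
  I1: { [C → - . a S] }  — shift
  I2: { [C' → C .] }  — accept
  I3: { [S → D .] }  — reduce
  I4: { [C → S . +], [D → . a], [S → . D], [S → . S S a], [S → S . S a] }  — shift
  I5: { [C → a .], [D → a .] }  — 2 reduces
  I6: { [C → S + .] }  — reduce
  I7: { [D → . a], [S → . D], [S → . S S a], [S → S . S a], [S → S S . a] }  — shift
  I8: { [D → a .] }  — reduce
  I9: { [D → a .], [S → S S a .] }  — 2 reduces
  I10: { [C → - a . S], [D → . a], [S → . D], [S → . S S a] }  — shift
  I11: { [C → - a S .], [D → . a], [S → . D], [S → . S S a], [S → S . S a] }  — shift, reduce

I5 contains complete items [C → a .], [D → a .] — reduce-reduce conflict.
I9 contains complete items [D → a .], [S → S S a .] — reduce-reduce conflict.

Answer: Yes — I5: [C → a .] vs [D → a .]; I9: [D → a .] vs [S → S S a .]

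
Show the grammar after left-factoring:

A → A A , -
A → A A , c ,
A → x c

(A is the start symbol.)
A → A A , A'
A' → -
A' → c ,
A → x c

Left-factoring transforms A → αβ₁ | αβ₂ into A → αA' and A' → β₁ | β₂
(α is the longest common prefix among the alternatives). Repeat until
no nonterminal has two alternatives with a common prefix.

Round 1: A has alternatives sharing prefix 'A A ,'. Introduce A': A → A A , A'
  Add: A' → -
  Add: A' → c ,

No remaining common prefixes — done.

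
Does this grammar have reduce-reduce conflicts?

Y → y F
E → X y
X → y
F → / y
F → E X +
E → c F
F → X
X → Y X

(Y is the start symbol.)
A reduce-reduce conflict occurs when an LR(0) state has two complete items [A → α .] and [B → β .] — both call for a reduction, and with no lookahead the parser cannot choose between them.

Augment with Y' → Y and build the canonical LR(0) collection (I0 = CLOSURE({[Y' → . Y]}), then GOTO on every symbol after a dot until no new states appear). It has 16 states:
  I0: { [Y → . y F], [Y' → . Y] }  — shift
  I1: { [Y' → Y .] }  — accept
  I2: { [E → . X y], [E → . c F], [F → . / y], [F → . E X +], [F → . X], [X → . Y X], [X → . y], [Y → . y F], [Y → y . F] }  — shift
  I3: { [F → / . y] }  — shift
  I4: { [F → E . X +], [X → . Y X], [X → . y], [Y → . y F] }  — shift
  I5: { [Y → y F .] }  — reduce
  I6: { [E → X . y], [F → X .] }  — shift, reduce
  I7: { [X → . Y X], [X → . y], [X → Y . X], [Y → . y F] }  — shift
  I8: { [E → . X y], [E → . c F], [E → c . F], [F → . / y], [F → . E X +], [F → . X], [X → . Y X], [X → . y], [Y → . y F] }  — shift
  I9: { [E → . X y], [E → . c F], [F → . / y], [F → . E X +], [F → . X], [X → . Y X], [X → . y], [X → y .], [Y → . y F], [Y → y . F] }  — shift, reduce
  I10: { [E → c F .] }  — reduce
  I11: { [X → Y X .] }  — reduce
  I12: { [E → X y .] }  — reduce
  I13: { [F → E X . +] }  — shift
  I14: { [F → E X + .] }  — reduce
  I15: { [F → / y .] }  — reduce

No state contains more than one complete item.

Answer: No reduce-reduce conflicts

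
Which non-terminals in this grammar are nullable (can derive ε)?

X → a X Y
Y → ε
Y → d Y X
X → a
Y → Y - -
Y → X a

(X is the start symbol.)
A non-terminal is nullable if it can derive ε (the empty string): either it has an ε-production, or it has a production whose right-hand side consists entirely of nullable non-terminals.

ε-productions: Y → ε
So Y is immediately nullable.
No further non-terminal can be added: every production for the remaining non-terminals contains a terminal or a non-nullable non-terminal.
Nullable = { 'Y' }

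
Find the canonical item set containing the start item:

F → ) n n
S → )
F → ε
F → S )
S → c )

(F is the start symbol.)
First, augment the grammar with F' → F
I₀ = CLOSURE({ [F' → . F] }):
  [F' → . F] has the dot before F: add [F → . ) n n], [F → .], [F → . S )]
  [F → . S )] has the dot before S: add [S → . )], [S → . c )]
No further items can be added.

I₀ = { [F → . ) n n], [F → . S )], [F → .], [F' → . F], [S → . )], [S → . c )] }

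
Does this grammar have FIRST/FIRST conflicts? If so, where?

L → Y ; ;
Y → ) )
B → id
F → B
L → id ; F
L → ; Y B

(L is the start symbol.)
A FIRST/FIRST conflict occurs when two productions N → α and N → β for the same non-terminal have FIRST(α) ∩ FIRST(β) ≠ ∅ (with ε ∈ FIRST of a nullable right-hand side, so two nullable alternatives also conflict).

FIRST sets of the non-terminals at (or reachable through a nullable prefix from) the front of some alternative:
  FIRST(Y) = { ')' }

Productions for L:
  L → Y ; ;: FIRST = { ')' }
  L → id ; F: FIRST = { 'id' }
  L → ; Y B: FIRST = { ';' }
Y, B, F have only one production, so no FIRST/FIRST conflict is possible there.

All alternatives of each non-terminal have pairwise disjoint FIRST sets.

Answer: No FIRST/FIRST conflicts.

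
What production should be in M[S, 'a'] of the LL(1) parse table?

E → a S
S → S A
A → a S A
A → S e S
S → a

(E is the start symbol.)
S → S A, S → a

To find M[S, 'a'], we find productions for S where 'a' is in the predict set (PREDICT(N → α) = (FIRST(α) \ {ε}) ∪ (FOLLOW(N) if α ⇒* ε)).

Relevant sets:
  FIRST(S) = { 'a' }

S → S A: PREDICT = { 'a' }
  'a' is in predict set, so this production goes in M[S, 'a']
S → a: PREDICT = { 'a' }
  'a' is in predict set, so this production goes in M[S, 'a']

M[S, 'a'] = S → S A, S → a  (a multiply-defined cell — the grammar is not LL(1))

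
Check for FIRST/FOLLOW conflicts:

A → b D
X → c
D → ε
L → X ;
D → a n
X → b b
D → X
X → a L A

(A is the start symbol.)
No FIRST/FOLLOW conflicts.

A FIRST/FOLLOW conflict occurs when a non-terminal N has a nullable alternative N → β (β ⇒* ε) and another alternative N → α with FIRST(α) ∩ FOLLOW(N) ≠ ∅: on such a lookahead the parser cannot decide between expanding α and letting N vanish via β.

Nullable non-terminals: D.
FIRST sets used below: FIRST(X) = { 'a', 'b', 'c' }

D: nullable alternative(s) D → ε; FOLLOW(D) = { $, ';' }
  D → ε: FIRST \ {ε} = { } — this is the only nullable alternative, skip
  D → a n: FIRST \ {ε} = { 'a' } — disjoint from FOLLOW(D)
  D → X: FIRST \ {ε} = { 'a', 'b', 'c' } — disjoint from FOLLOW(D)

A, L, X have no nullable alternative, so no FIRST/FOLLOW check is needed there.

No FIRST/FOLLOW conflicts found.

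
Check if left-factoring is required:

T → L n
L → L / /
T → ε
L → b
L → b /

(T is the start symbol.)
Left-factoring is needed when two productions for the same non-terminal
share a common prefix on the right-hand side.

Productions for T:
  T → L n
  T → ε
Productions for L:
  L → L / /
  L → b
  L → b /

Found common prefix 'b' in productions for L

Answer: Yes, L has productions with common prefix 'b'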